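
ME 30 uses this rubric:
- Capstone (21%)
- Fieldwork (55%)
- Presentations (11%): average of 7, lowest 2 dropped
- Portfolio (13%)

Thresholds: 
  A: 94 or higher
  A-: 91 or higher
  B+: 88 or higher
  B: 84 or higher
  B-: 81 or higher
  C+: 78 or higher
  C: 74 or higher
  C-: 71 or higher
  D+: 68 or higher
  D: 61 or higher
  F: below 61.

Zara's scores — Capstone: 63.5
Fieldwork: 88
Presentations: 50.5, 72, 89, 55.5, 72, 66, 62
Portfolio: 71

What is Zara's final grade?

C+

Presentations: drop 50.5, 55.5 → average of remaining 5 = 361/5 = 72.2
Weighted total:
  Capstone 63.5 × 0.21 = 13.335
  Fieldwork 88 × 0.55 = 48.4
  Presentations 72.2 × 0.11 = 7.942
  Portfolio 71 × 0.13 = 9.23
Sum = 78.907
78.907 is ≥ 78 and < 81 → C+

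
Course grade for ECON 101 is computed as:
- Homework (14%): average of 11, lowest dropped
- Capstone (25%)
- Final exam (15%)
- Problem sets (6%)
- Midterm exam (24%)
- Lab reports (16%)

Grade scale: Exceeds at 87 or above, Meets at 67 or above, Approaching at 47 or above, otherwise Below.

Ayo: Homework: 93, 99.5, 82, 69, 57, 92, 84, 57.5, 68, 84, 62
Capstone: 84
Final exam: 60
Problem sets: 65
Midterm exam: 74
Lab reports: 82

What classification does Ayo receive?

Meets

Homework: drop 57 → average of remaining 10 = 791/10 = 79.1
Weighted total:
  Homework 79.1 × 0.14 = 11.074
  Capstone 84 × 0.25 = 21
  Final exam 60 × 0.15 = 9
  Problem sets 65 × 0.06 = 3.9
  Midterm exam 74 × 0.24 = 17.76
  Lab reports 82 × 0.16 = 13.12
Sum = 75.854
75.854 is ≥ 67 and < 87 → Meets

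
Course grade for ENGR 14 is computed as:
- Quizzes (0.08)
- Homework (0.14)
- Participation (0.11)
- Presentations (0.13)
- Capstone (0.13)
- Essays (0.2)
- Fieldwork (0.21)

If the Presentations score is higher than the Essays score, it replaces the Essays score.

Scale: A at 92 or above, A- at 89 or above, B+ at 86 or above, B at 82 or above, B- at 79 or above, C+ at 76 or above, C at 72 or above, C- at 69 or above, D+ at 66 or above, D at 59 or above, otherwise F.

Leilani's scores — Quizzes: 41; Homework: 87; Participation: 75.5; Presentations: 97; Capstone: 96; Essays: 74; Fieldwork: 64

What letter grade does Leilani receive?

B-

Presentations (97) > Essays (74), so Essays counts as 97.
Weighted total:
  Quizzes 41 × 0.08 = 3.28
  Homework 87 × 0.14 = 12.18
  Participation 75.5 × 0.11 = 8.305
  Presentations 97 × 0.13 = 12.61
  Capstone 96 × 0.13 = 12.48
  Essays 97 × 0.2 = 19.4
  Fieldwork 64 × 0.21 = 13.44
Sum = 81.695
81.695 is ≥ 79 and < 82 → B-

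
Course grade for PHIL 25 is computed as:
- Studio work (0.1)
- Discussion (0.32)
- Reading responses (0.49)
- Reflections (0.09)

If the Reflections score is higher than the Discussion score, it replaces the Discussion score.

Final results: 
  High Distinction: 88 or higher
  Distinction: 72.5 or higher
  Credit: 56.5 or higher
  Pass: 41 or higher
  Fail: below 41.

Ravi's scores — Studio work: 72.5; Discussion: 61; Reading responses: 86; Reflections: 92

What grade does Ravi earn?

Reflections (92) > Discussion (61), so Discussion counts as 92.
Weighted total:
  Studio work 72.5 × 0.1 = 7.25
  Discussion 92 × 0.32 = 29.44
  Reading responses 86 × 0.49 = 42.14
  Reflections 92 × 0.09 = 8.28
Sum = 87.11
87.11 is ≥ 72.5 and < 88 → Distinction

Distinction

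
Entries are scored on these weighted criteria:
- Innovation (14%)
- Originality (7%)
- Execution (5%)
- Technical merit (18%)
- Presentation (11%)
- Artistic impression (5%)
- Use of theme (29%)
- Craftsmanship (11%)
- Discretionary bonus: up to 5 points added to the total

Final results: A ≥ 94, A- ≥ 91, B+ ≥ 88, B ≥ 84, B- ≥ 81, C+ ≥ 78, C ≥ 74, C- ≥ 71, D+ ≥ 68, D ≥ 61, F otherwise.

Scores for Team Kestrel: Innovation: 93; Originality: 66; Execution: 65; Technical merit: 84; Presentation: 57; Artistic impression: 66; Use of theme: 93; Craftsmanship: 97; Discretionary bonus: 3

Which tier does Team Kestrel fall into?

B

Weighted total:
  Innovation 93 × 0.14 = 13.02
  Originality 66 × 0.07 = 4.62
  Execution 65 × 0.05 = 3.25
  Technical merit 84 × 0.18 = 15.12
  Presentation 57 × 0.11 = 6.27
  Artistic impression 66 × 0.05 = 3.3
  Use of theme 93 × 0.29 = 26.97
  Craftsmanship 97 × 0.11 = 10.67
Sum = 83.22
Discretionary bonus: 83.22 + 3 = 86.22
86.22 is ≥ 84 and < 88 → B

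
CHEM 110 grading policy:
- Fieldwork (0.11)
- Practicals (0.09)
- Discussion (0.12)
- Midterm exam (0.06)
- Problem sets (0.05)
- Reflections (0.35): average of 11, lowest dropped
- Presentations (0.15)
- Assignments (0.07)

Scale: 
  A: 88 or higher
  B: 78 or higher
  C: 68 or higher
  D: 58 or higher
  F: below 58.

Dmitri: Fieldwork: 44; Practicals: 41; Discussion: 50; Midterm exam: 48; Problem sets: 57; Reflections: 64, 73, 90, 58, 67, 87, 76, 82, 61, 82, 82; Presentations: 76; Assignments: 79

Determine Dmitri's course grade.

D

Reflections: drop 58 → average of remaining 10 = 764/10 = 76.4
Weighted total:
  Fieldwork 44 × 0.11 = 4.84
  Practicals 41 × 0.09 = 3.69
  Discussion 50 × 0.12 = 6
  Midterm exam 48 × 0.06 = 2.88
  Problem sets 57 × 0.05 = 2.85
  Reflections 76.4 × 0.35 = 26.74
  Presentations 76 × 0.15 = 11.4
  Assignments 79 × 0.07 = 5.53
Sum = 63.93
63.93 is ≥ 58 and < 68 → D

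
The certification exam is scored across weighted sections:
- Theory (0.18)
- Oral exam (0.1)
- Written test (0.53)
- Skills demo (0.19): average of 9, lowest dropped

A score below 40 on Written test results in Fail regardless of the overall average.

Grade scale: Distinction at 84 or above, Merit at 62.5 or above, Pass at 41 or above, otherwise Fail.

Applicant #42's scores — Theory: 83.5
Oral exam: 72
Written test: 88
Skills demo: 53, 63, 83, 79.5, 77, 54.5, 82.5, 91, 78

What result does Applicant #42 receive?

Skills demo: drop 53 → average of remaining 8 = 608.5/8 = 76.0625
Written test score 88 ≥ 40: minimum met.
Weighted total:
  Theory 83.5 × 0.18 = 15.03
  Oral exam 72 × 0.1 = 7.2
  Written test 88 × 0.53 = 46.64
  Skills demo 76.0625 × 0.19 = 14.451875
Sum = 83.321875
83.321875 is ≥ 62.5 and < 84 → Merit

Merit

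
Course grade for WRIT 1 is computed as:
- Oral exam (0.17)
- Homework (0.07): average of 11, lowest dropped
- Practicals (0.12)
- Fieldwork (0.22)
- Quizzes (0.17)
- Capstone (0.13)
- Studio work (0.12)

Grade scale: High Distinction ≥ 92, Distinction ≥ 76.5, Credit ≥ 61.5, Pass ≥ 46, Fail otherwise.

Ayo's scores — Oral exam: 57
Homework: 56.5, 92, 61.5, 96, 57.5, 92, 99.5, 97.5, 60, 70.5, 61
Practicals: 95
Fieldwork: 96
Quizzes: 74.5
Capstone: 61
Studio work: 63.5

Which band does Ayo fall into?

Credit

Homework: drop 56.5 → average of remaining 10 = 787.5/10 = 78.75
Weighted total:
  Oral exam 57 × 0.17 = 9.69
  Homework 78.75 × 0.07 = 5.5125
  Practicals 95 × 0.12 = 11.4
  Fieldwork 96 × 0.22 = 21.12
  Quizzes 74.5 × 0.17 = 12.665
  Capstone 61 × 0.13 = 7.93
  Studio work 63.5 × 0.12 = 7.62
Sum = 75.9375
75.9375 is ≥ 61.5 and < 76.5 → Credit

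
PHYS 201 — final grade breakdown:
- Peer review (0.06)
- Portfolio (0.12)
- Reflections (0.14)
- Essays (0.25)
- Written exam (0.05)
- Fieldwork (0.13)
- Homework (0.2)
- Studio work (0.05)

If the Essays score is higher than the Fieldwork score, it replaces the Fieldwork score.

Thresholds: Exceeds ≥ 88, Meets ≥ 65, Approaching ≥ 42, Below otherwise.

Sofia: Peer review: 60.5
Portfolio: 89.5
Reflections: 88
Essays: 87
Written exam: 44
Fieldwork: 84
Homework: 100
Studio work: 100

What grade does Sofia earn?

Essays (87) > Fieldwork (84), so Fieldwork counts as 87.
Weighted total:
  Peer review 60.5 × 0.06 = 3.63
  Portfolio 89.5 × 0.12 = 10.74
  Reflections 88 × 0.14 = 12.32
  Essays 87 × 0.25 = 21.75
  Written exam 44 × 0.05 = 2.2
  Fieldwork 87 × 0.13 = 11.31
  Homework 100 × 0.2 = 20
  Studio work 100 × 0.05 = 5
Sum = 86.95
86.95 is ≥ 65 and < 88 → Meets

Meets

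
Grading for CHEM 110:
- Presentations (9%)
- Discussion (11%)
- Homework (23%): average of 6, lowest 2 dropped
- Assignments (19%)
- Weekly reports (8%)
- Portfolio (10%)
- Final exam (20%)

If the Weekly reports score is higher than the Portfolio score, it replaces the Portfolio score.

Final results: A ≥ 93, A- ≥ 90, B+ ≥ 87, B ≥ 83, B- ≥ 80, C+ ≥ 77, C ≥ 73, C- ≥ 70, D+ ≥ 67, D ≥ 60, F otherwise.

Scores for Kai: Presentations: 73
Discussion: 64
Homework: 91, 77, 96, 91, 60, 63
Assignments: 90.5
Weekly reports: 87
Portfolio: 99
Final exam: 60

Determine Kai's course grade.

Homework: drop 60, 63 → average of remaining 4 = 355/4 = 88.75
Weekly reports (87) ≤ Portfolio (99), so Portfolio stays at 99.
Weighted total:
  Presentations 73 × 0.09 = 6.57
  Discussion 64 × 0.11 = 7.04
  Homework 88.75 × 0.23 = 20.4125
  Assignments 90.5 × 0.19 = 17.195
  Weekly reports 87 × 0.08 = 6.96
  Portfolio 99 × 0.1 = 9.9
  Final exam 60 × 0.2 = 12
Sum = 80.0775
80.0775 is ≥ 80 and < 83 → B-

B-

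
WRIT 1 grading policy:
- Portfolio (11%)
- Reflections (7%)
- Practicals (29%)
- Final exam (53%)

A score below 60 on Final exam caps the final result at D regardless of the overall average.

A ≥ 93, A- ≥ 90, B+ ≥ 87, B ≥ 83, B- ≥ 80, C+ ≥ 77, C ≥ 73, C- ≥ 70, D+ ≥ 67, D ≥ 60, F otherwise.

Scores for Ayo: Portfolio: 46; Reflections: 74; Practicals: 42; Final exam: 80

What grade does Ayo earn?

Final exam score 80 ≥ 60: minimum met.
Weighted total:
  Portfolio 46 × 0.11 = 5.06
  Reflections 74 × 0.07 = 5.18
  Practicals 42 × 0.29 = 12.18
  Final exam 80 × 0.53 = 42.4
Sum = 64.82
64.82 is ≥ 60 and < 67 → D

D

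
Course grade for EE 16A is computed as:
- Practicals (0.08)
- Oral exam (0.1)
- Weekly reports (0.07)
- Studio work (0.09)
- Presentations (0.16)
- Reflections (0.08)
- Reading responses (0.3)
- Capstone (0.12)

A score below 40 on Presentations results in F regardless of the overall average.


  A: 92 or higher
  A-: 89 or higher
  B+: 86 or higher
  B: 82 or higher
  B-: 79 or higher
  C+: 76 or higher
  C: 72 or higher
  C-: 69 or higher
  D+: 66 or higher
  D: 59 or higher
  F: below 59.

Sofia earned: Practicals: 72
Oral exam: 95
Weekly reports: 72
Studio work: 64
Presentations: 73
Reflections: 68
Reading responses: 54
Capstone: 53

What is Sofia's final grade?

D

Presentations score 73 ≥ 40: minimum met.
Weighted total:
  Practicals 72 × 0.08 = 5.76
  Oral exam 95 × 0.1 = 9.5
  Weekly reports 72 × 0.07 = 5.04
  Studio work 64 × 0.09 = 5.76
  Presentations 73 × 0.16 = 11.68
  Reflections 68 × 0.08 = 5.44
  Reading responses 54 × 0.3 = 16.2
  Capstone 53 × 0.12 = 6.36
Sum = 65.74
65.74 is ≥ 59 and < 66 → D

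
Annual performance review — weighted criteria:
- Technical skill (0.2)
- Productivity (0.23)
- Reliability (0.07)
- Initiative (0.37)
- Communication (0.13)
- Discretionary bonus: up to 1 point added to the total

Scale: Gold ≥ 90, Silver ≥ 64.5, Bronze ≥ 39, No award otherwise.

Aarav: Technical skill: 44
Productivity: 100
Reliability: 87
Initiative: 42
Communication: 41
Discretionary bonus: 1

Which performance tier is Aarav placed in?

Weighted total:
  Technical skill 44 × 0.2 = 8.8
  Productivity 100 × 0.23 = 23
  Reliability 87 × 0.07 = 6.09
  Initiative 42 × 0.37 = 15.54
  Communication 41 × 0.13 = 5.33
Sum = 58.76
Discretionary bonus: 58.76 + 1 = 59.76
59.76 is ≥ 39 and < 64.5 → Bronze

Bronze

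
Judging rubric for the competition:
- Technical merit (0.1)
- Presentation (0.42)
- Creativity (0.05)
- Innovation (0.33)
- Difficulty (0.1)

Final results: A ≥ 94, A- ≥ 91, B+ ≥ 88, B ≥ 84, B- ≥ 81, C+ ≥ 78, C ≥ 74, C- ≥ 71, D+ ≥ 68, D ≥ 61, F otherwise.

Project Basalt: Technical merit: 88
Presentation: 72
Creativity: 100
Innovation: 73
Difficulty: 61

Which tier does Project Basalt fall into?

C

Weighted total:
  Technical merit 88 × 0.1 = 8.8
  Presentation 72 × 0.42 = 30.24
  Creativity 100 × 0.05 = 5
  Innovation 73 × 0.33 = 24.09
  Difficulty 61 × 0.1 = 6.1
Sum = 74.23
74.23 is ≥ 74 and < 78 → C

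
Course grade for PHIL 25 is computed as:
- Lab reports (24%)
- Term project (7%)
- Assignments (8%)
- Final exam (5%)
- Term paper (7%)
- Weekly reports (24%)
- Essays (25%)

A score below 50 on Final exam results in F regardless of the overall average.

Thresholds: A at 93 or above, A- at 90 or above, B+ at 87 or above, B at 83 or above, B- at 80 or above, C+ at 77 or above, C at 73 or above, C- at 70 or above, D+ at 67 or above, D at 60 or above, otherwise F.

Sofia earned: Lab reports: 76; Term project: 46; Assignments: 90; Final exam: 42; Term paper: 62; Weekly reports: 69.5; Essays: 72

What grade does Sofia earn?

F

Final exam score 42 < 50: minimum not met.
Weighted total:
  Lab reports 76 × 0.24 = 18.24
  Term project 46 × 0.07 = 3.22
  Assignments 90 × 0.08 = 7.2
  Final exam 42 × 0.05 = 2.1
  Term paper 62 × 0.07 = 4.34
  Weekly reports 69.5 × 0.24 = 16.68
  Essays 72 × 0.25 = 18
Sum = 69.78
Because the Final exam minimum was not met, the result is F.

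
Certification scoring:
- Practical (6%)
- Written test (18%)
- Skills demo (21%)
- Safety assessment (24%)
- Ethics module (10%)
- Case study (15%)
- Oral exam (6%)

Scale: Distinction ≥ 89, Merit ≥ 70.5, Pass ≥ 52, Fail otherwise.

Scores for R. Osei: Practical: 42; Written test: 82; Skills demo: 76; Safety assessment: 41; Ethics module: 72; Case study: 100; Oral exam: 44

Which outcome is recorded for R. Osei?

Pass

Weighted total:
  Practical 42 × 0.06 = 2.52
  Written test 82 × 0.18 = 14.76
  Skills demo 76 × 0.21 = 15.96
  Safety assessment 41 × 0.24 = 9.84
  Ethics module 72 × 0.1 = 7.2
  Case study 100 × 0.15 = 15
  Oral exam 44 × 0.06 = 2.64
Sum = 67.92
67.92 is ≥ 52 and < 70.5 → Pass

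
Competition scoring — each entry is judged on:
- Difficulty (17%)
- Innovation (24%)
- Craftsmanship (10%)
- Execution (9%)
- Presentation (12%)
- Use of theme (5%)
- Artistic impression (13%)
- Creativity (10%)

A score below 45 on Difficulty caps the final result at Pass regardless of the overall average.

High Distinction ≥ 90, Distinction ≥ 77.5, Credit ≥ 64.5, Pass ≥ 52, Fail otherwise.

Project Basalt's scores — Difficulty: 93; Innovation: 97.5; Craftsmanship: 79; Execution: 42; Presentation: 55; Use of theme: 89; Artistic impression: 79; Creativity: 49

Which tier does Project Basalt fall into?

Credit

Difficulty score 93 ≥ 45: minimum met.
Weighted total:
  Difficulty 93 × 0.17 = 15.81
  Innovation 97.5 × 0.24 = 23.4
  Craftsmanship 79 × 0.1 = 7.9
  Execution 42 × 0.09 = 3.78
  Presentation 55 × 0.12 = 6.6
  Use of theme 89 × 0.05 = 4.45
  Artistic impression 79 × 0.13 = 10.27
  Creativity 49 × 0.1 = 4.9
Sum = 77.11
77.11 is ≥ 64.5 and < 77.5 → Credit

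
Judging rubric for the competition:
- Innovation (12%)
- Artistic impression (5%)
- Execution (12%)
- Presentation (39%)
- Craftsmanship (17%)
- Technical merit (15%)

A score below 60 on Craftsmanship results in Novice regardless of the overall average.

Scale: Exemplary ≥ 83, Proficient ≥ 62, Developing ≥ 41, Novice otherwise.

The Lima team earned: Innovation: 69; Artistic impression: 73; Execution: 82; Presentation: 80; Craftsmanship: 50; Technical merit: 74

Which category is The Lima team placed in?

Novice

Craftsmanship score 50 < 60: minimum not met.
Weighted total:
  Innovation 69 × 0.12 = 8.28
  Artistic impression 73 × 0.05 = 3.65
  Execution 82 × 0.12 = 9.84
  Presentation 80 × 0.39 = 31.2
  Craftsmanship 50 × 0.17 = 8.5
  Technical merit 74 × 0.15 = 11.1
Sum = 72.57
Because the Craftsmanship minimum was not met, the result is Novice.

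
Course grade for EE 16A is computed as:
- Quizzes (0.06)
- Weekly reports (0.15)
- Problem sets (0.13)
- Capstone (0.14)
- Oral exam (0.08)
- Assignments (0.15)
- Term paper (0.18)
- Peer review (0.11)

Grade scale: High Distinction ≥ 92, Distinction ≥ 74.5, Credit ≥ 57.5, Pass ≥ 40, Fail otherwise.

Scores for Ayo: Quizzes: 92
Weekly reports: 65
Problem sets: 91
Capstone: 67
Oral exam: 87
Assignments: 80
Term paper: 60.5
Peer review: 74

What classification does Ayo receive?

Weighted total:
  Quizzes 92 × 0.06 = 5.52
  Weekly reports 65 × 0.15 = 9.75
  Problem sets 91 × 0.13 = 11.83
  Capstone 67 × 0.14 = 9.38
  Oral exam 87 × 0.08 = 6.96
  Assignments 80 × 0.15 = 12
  Term paper 60.5 × 0.18 = 10.89
  Peer review 74 × 0.11 = 8.14
Sum = 74.47
74.47 is ≥ 57.5 and < 74.5 → Credit

Credit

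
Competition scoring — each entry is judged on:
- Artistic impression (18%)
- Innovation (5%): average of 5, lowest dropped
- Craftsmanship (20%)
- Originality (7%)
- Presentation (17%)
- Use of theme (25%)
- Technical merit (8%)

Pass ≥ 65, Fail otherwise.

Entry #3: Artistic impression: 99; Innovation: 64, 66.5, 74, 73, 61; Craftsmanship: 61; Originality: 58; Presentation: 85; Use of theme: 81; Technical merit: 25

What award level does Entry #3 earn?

Innovation: drop 61 → average of remaining 4 = 277.5/4 = 69.375
Weighted total:
  Artistic impression 99 × 0.18 = 17.82
  Innovation 69.375 × 0.05 = 3.46875
  Craftsmanship 61 × 0.2 = 12.2
  Originality 58 × 0.07 = 4.06
  Presentation 85 × 0.17 = 14.45
  Use of theme 81 × 0.25 = 20.25
  Technical merit 25 × 0.08 = 2
Sum = 74.24875
74.24875 ≥ 65 → Pass

Pass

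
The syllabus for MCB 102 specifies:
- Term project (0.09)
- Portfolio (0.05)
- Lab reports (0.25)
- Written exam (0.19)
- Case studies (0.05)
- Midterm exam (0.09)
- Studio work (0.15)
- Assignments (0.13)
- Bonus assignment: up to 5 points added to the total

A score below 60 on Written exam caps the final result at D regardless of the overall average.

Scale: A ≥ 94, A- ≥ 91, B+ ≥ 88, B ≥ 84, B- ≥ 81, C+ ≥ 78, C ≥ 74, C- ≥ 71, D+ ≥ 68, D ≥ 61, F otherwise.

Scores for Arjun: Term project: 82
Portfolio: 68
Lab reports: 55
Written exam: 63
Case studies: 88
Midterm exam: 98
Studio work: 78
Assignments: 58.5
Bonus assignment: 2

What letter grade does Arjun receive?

C-

Written exam score 63 ≥ 60: minimum met.
Weighted total:
  Term project 82 × 0.09 = 7.38
  Portfolio 68 × 0.05 = 3.4
  Lab reports 55 × 0.25 = 13.75
  Written exam 63 × 0.19 = 11.97
  Case studies 88 × 0.05 = 4.4
  Midterm exam 98 × 0.09 = 8.82
  Studio work 78 × 0.15 = 11.7
  Assignments 58.5 × 0.13 = 7.605
Sum = 69.025
Bonus assignment: 69.025 + 2 = 71.025
71.025 is ≥ 71 and < 74 → C-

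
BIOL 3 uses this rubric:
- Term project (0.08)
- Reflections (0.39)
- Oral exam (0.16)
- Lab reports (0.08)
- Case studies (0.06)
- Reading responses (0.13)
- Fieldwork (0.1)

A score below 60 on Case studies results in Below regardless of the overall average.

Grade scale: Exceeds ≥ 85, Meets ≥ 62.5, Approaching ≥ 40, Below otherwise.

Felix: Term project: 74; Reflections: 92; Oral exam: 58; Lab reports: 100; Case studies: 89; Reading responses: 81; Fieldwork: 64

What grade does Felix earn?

Meets

Case studies score 89 ≥ 60: minimum met.
Weighted total:
  Term project 74 × 0.08 = 5.92
  Reflections 92 × 0.39 = 35.88
  Oral exam 58 × 0.16 = 9.28
  Lab reports 100 × 0.08 = 8
  Case studies 89 × 0.06 = 5.34
  Reading responses 81 × 0.13 = 10.53
  Fieldwork 64 × 0.1 = 6.4
Sum = 81.35
81.35 is ≥ 62.5 and < 85 → Meets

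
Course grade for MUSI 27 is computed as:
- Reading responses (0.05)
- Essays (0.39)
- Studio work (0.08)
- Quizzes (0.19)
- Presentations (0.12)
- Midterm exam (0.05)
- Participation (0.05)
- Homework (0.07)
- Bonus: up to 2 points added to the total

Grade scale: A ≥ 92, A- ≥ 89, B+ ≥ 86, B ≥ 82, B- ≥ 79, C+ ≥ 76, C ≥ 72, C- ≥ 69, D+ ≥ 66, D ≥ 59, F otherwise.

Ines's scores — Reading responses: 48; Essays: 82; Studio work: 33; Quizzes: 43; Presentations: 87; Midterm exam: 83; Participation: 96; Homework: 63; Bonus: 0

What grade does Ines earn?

D+

Weighted total:
  Reading responses 48 × 0.05 = 2.4
  Essays 82 × 0.39 = 31.98
  Studio work 33 × 0.08 = 2.64
  Quizzes 43 × 0.19 = 8.17
  Presentations 87 × 0.12 = 10.44
  Midterm exam 83 × 0.05 = 4.15
  Participation 96 × 0.05 = 4.8
  Homework 63 × 0.07 = 4.41
Sum = 68.99
Bonus: 68.99 + 0 = 68.99
68.99 is ≥ 66 and < 69 → D+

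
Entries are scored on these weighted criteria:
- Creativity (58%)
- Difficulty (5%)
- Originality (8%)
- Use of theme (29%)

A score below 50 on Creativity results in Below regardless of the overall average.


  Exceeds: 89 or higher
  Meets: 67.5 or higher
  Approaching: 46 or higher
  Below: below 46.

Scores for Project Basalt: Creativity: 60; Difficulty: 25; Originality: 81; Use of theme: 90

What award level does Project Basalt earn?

Meets

Creativity score 60 ≥ 50: minimum met.
Weighted total:
  Creativity 60 × 0.58 = 34.8
  Difficulty 25 × 0.05 = 1.25
  Originality 81 × 0.08 = 6.48
  Use of theme 90 × 0.29 = 26.1
Sum = 68.63
68.63 is ≥ 67.5 and < 89 → Meets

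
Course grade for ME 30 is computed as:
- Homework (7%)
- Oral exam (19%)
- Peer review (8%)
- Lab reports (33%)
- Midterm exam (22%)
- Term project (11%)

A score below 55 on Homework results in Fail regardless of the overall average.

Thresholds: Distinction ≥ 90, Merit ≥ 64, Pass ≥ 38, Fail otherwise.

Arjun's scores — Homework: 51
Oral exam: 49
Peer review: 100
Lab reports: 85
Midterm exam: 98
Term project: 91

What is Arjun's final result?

Homework score 51 < 55: minimum not met.
Weighted total:
  Homework 51 × 0.07 = 3.57
  Oral exam 49 × 0.19 = 9.31
  Peer review 100 × 0.08 = 8
  Lab reports 85 × 0.33 = 28.05
  Midterm exam 98 × 0.22 = 21.56
  Term project 91 × 0.11 = 10.01
Sum = 80.5
Because the Homework minimum was not met, the result is Fail.

Fail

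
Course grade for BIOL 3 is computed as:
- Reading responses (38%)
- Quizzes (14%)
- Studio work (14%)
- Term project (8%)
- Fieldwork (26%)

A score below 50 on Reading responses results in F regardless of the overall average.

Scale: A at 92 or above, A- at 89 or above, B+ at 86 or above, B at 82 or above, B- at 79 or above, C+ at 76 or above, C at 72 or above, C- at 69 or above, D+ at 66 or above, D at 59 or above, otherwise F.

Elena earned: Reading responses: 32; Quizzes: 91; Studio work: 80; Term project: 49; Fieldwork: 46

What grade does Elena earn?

F

Reading responses score 32 < 50: minimum not met.
Weighted total:
  Reading responses 32 × 0.38 = 12.16
  Quizzes 91 × 0.14 = 12.74
  Studio work 80 × 0.14 = 11.2
  Term project 49 × 0.08 = 3.92
  Fieldwork 46 × 0.26 = 11.96
Sum = 51.98
Because the Reading responses minimum was not met, the result is F.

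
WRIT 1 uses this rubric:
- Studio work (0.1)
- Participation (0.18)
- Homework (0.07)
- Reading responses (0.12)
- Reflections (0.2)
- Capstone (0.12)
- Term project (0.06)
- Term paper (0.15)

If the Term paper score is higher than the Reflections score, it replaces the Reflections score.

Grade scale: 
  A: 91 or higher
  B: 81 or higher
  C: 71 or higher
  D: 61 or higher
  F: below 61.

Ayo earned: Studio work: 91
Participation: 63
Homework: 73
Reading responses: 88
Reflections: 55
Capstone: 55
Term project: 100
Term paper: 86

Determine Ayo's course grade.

C

Term paper (86) > Reflections (55), so Reflections counts as 86.
Weighted total:
  Studio work 91 × 0.1 = 9.1
  Participation 63 × 0.18 = 11.34
  Homework 73 × 0.07 = 5.11
  Reading responses 88 × 0.12 = 10.56
  Reflections 86 × 0.2 = 17.2
  Capstone 55 × 0.12 = 6.6
  Term project 100 × 0.06 = 6
  Term paper 86 × 0.15 = 12.9
Sum = 78.81
78.81 is ≥ 71 and < 81 → C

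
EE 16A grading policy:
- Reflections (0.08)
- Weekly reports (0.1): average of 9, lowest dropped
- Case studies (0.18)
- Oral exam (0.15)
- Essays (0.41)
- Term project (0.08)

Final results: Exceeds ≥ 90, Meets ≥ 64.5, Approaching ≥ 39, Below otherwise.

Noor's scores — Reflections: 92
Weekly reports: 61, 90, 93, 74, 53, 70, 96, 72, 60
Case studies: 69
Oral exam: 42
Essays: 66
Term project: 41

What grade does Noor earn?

Weekly reports: drop 53 → average of remaining 8 = 616/8 = 77
Weighted total:
  Reflections 92 × 0.08 = 7.36
  Weekly reports 77 × 0.1 = 7.7
  Case studies 69 × 0.18 = 12.42
  Oral exam 42 × 0.15 = 6.3
  Essays 66 × 0.41 = 27.06
  Term project 41 × 0.08 = 3.28
Sum = 64.12
64.12 is ≥ 39 and < 64.5 → Approaching

Approaching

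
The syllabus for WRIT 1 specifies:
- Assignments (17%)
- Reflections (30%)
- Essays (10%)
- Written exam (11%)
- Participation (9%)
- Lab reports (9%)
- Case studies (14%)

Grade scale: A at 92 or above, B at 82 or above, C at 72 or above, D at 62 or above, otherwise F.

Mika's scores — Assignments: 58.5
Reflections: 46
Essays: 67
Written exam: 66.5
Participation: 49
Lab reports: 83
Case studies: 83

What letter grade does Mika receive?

F

Weighted total:
  Assignments 58.5 × 0.17 = 9.945
  Reflections 46 × 0.3 = 13.8
  Essays 67 × 0.1 = 6.7
  Written exam 66.5 × 0.11 = 7.315
  Participation 49 × 0.09 = 4.41
  Lab reports 83 × 0.09 = 7.47
  Case studies 83 × 0.14 = 11.62
Sum = 61.26
61.26 < 62 → F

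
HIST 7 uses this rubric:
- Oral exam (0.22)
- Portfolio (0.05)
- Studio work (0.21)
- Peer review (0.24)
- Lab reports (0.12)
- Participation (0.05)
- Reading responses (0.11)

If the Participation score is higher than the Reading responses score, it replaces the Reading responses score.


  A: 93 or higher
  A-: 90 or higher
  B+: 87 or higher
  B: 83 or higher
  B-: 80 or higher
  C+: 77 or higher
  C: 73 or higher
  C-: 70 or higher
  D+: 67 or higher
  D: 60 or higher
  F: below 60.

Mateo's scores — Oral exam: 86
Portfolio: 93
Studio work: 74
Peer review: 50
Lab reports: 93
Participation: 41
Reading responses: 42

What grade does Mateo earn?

Participation (41) ≤ Reading responses (42), so Reading responses stays at 42.
Weighted total:
  Oral exam 86 × 0.22 = 18.92
  Portfolio 93 × 0.05 = 4.65
  Studio work 74 × 0.21 = 15.54
  Peer review 50 × 0.24 = 12
  Lab reports 93 × 0.12 = 11.16
  Participation 41 × 0.05 = 2.05
  Reading responses 42 × 0.11 = 4.62
Sum = 68.94
68.94 is ≥ 67 and < 70 → D+

D+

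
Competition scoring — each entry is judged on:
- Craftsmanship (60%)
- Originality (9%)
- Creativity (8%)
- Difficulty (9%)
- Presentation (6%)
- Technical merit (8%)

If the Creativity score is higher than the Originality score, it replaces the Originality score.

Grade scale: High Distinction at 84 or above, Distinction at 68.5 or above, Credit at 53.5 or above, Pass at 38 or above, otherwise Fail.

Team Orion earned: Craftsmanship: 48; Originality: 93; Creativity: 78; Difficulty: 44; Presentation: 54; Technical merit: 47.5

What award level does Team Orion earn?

Credit

Creativity (78) ≤ Originality (93), so Originality stays at 93.
Weighted total:
  Craftsmanship 48 × 0.6 = 28.8
  Originality 93 × 0.09 = 8.37
  Creativity 78 × 0.08 = 6.24
  Difficulty 44 × 0.09 = 3.96
  Presentation 54 × 0.06 = 3.24
  Technical merit 47.5 × 0.08 = 3.8
Sum = 54.41
54.41 is ≥ 53.5 and < 68.5 → Credit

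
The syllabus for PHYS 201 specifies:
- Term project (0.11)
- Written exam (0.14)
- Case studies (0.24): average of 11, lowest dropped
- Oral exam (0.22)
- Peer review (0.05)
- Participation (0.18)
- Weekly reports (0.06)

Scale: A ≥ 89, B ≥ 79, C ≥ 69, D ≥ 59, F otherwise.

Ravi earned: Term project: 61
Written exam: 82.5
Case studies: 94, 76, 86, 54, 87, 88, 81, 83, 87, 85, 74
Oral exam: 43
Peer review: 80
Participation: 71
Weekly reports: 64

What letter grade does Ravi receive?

Case studies: drop 54 → average of remaining 10 = 841/10 = 84.1
Weighted total:
  Term project 61 × 0.11 = 6.71
  Written exam 82.5 × 0.14 = 11.55
  Case studies 84.1 × 0.24 = 20.184
  Oral exam 43 × 0.22 = 9.46
  Peer review 80 × 0.05 = 4
  Participation 71 × 0.18 = 12.78
  Weekly reports 64 × 0.06 = 3.84
Sum = 68.524
68.524 is ≥ 59 and < 69 → D

D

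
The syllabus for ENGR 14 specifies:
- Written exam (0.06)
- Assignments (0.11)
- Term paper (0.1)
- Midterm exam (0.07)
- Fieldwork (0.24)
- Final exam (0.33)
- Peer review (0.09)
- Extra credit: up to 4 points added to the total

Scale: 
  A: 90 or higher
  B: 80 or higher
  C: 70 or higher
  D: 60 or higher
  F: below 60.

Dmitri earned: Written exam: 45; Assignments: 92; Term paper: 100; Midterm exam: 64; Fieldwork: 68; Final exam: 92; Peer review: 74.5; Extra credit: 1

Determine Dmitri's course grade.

Weighted total:
  Written exam 45 × 0.06 = 2.7
  Assignments 92 × 0.11 = 10.12
  Term paper 100 × 0.1 = 10
  Midterm exam 64 × 0.07 = 4.48
  Fieldwork 68 × 0.24 = 16.32
  Final exam 92 × 0.33 = 30.36
  Peer review 74.5 × 0.09 = 6.705
Sum = 80.685
Extra credit: 80.685 + 1 = 81.685
81.685 is ≥ 80 and < 90 → B

B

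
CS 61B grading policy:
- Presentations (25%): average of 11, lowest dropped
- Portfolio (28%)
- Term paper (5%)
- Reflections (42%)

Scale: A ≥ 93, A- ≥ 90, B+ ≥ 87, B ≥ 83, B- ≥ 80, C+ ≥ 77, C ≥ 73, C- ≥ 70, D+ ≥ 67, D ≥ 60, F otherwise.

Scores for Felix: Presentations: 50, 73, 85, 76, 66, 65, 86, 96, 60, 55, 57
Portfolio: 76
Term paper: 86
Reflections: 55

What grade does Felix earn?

D

Presentations: drop 50 → average of remaining 10 = 719/10 = 71.9
Weighted total:
  Presentations 71.9 × 0.25 = 17.975
  Portfolio 76 × 0.28 = 21.28
  Term paper 86 × 0.05 = 4.3
  Reflections 55 × 0.42 = 23.1
Sum = 66.655
66.655 is ≥ 60 and < 67 → D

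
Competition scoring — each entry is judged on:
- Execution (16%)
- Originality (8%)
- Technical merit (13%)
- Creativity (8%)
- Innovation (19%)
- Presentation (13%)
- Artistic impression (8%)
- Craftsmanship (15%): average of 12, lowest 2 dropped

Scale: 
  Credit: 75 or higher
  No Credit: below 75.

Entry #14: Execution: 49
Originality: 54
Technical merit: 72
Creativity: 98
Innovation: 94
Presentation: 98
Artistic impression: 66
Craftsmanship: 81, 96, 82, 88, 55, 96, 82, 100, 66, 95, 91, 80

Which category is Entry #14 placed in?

Craftsmanship: drop 55, 66 → average of remaining 10 = 891/10 = 89.1
Weighted total:
  Execution 49 × 0.16 = 7.84
  Originality 54 × 0.08 = 4.32
  Technical merit 72 × 0.13 = 9.36
  Creativity 98 × 0.08 = 7.84
  Innovation 94 × 0.19 = 17.86
  Presentation 98 × 0.13 = 12.74
  Artistic impression 66 × 0.08 = 5.28
  Craftsmanship 89.1 × 0.15 = 13.365
Sum = 78.605
78.605 ≥ 75 → Credit

Credit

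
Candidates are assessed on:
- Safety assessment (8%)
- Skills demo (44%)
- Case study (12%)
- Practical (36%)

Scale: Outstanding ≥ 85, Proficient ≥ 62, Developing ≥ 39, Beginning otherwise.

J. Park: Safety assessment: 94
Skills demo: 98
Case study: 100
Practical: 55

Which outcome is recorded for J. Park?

Proficient

Weighted total:
  Safety assessment 94 × 0.08 = 7.52
  Skills demo 98 × 0.44 = 43.12
  Case study 100 × 0.12 = 12
  Practical 55 × 0.36 = 19.8
Sum = 82.44
82.44 is ≥ 62 and < 85 → Proficient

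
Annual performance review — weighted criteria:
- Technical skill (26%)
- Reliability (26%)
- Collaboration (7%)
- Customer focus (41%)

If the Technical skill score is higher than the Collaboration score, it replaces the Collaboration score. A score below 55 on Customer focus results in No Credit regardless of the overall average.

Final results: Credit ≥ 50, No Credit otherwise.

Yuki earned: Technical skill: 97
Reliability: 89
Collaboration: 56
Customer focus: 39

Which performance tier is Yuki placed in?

No Credit

Technical skill (97) > Collaboration (56), so Collaboration counts as 97.
Customer focus score 39 < 55: minimum not met.
Weighted total:
  Technical skill 97 × 0.26 = 25.22
  Reliability 89 × 0.26 = 23.14
  Collaboration 97 × 0.07 = 6.79
  Customer focus 39 × 0.41 = 15.99
Sum = 71.14
Because the Customer focus minimum was not met, the result is No Credit.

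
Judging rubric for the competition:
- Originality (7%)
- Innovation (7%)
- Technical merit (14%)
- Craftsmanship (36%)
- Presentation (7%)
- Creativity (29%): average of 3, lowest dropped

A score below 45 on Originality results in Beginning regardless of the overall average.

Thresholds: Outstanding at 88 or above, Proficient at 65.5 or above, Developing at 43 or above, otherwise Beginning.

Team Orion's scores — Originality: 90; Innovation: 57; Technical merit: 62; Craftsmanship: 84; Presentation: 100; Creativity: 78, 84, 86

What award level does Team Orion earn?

Proficient

Creativity: drop 78 → average of remaining 2 = 170/2 = 85
Originality score 90 ≥ 45: minimum met.
Weighted total:
  Originality 90 × 0.07 = 6.3
  Innovation 57 × 0.07 = 3.99
  Technical merit 62 × 0.14 = 8.68
  Craftsmanship 84 × 0.36 = 30.24
  Presentation 100 × 0.07 = 7
  Creativity 85 × 0.29 = 24.65
Sum = 80.86
80.86 is ≥ 65.5 and < 88 → Proficient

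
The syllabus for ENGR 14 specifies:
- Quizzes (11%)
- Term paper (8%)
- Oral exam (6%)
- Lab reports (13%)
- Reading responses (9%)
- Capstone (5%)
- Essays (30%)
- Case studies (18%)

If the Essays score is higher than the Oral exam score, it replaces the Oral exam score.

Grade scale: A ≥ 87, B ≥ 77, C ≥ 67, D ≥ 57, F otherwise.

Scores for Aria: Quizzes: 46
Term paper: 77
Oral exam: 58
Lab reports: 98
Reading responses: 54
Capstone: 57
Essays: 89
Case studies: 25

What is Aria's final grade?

C

Essays (89) > Oral exam (58), so Oral exam counts as 89.
Weighted total:
  Quizzes 46 × 0.11 = 5.06
  Term paper 77 × 0.08 = 6.16
  Oral exam 89 × 0.06 = 5.34
  Lab reports 98 × 0.13 = 12.74
  Reading responses 54 × 0.09 = 4.86
  Capstone 57 × 0.05 = 2.85
  Essays 89 × 0.3 = 26.7
  Case studies 25 × 0.18 = 4.5
Sum = 68.21
68.21 is ≥ 67 and < 77 → C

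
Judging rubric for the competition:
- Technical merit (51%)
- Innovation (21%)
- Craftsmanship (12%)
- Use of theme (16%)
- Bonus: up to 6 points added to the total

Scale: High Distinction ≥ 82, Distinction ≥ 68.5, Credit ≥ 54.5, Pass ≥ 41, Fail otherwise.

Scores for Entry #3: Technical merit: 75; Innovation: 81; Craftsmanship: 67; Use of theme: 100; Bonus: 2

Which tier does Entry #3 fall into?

Distinction

Weighted total:
  Technical merit 75 × 0.51 = 38.25
  Innovation 81 × 0.21 = 17.01
  Craftsmanship 67 × 0.12 = 8.04
  Use of theme 100 × 0.16 = 16
Sum = 79.3
Bonus: 79.3 + 2 = 81.3
81.3 is ≥ 68.5 and < 82 → Distinction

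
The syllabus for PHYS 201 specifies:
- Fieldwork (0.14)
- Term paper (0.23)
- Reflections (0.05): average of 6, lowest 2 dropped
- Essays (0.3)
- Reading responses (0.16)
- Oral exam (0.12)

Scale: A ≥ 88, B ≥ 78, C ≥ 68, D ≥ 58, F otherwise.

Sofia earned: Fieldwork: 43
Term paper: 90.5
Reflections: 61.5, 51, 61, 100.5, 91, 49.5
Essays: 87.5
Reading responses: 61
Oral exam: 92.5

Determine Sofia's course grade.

C

Reflections: drop 49.5, 51 → average of remaining 4 = 314/4 = 78.5
Weighted total:
  Fieldwork 43 × 0.14 = 6.02
  Term paper 90.5 × 0.23 = 20.815
  Reflections 78.5 × 0.05 = 3.925
  Essays 87.5 × 0.3 = 26.25
  Reading responses 61 × 0.16 = 9.76
  Oral exam 92.5 × 0.12 = 11.1
Sum = 77.87
77.87 is ≥ 68 and < 78 → C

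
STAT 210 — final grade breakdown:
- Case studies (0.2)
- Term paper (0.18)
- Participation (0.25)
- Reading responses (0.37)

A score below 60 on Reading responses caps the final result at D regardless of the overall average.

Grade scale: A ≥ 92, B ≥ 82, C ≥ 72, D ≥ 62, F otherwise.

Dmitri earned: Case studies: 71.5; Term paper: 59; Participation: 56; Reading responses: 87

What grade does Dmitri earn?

D

Reading responses score 87 ≥ 60: minimum met.
Weighted total:
  Case studies 71.5 × 0.2 = 14.3
  Term paper 59 × 0.18 = 10.62
  Participation 56 × 0.25 = 14
  Reading responses 87 × 0.37 = 32.19
Sum = 71.11
71.11 is ≥ 62 and < 72 → D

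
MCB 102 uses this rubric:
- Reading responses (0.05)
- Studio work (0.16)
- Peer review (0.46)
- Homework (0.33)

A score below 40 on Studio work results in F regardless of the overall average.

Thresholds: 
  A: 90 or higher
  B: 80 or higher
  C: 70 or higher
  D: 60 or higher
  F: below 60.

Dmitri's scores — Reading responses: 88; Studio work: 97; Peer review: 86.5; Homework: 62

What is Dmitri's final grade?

Studio work score 97 ≥ 40: minimum met.
Weighted total:
  Reading responses 88 × 0.05 = 4.4
  Studio work 97 × 0.16 = 15.52
  Peer review 86.5 × 0.46 = 39.79
  Homework 62 × 0.33 = 20.46
Sum = 80.17
80.17 is ≥ 80 and < 90 → B

B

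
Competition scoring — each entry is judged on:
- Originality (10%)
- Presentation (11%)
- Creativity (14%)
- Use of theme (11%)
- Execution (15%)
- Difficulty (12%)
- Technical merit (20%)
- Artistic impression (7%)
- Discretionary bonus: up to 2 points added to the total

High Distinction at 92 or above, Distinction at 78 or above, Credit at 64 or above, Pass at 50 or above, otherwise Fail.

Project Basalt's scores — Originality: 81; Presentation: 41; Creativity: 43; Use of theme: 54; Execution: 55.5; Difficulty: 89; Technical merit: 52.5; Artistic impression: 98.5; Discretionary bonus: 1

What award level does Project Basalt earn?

Weighted total:
  Originality 81 × 0.1 = 8.1
  Presentation 41 × 0.11 = 4.51
  Creativity 43 × 0.14 = 6.02
  Use of theme 54 × 0.11 = 5.94
  Execution 55.5 × 0.15 = 8.325
  Difficulty 89 × 0.12 = 10.68
  Technical merit 52.5 × 0.2 = 10.5
  Artistic impression 98.5 × 0.07 = 6.895
Sum = 60.97
Discretionary bonus: 60.97 + 1 = 61.97
61.97 is ≥ 50 and < 64 → Pass

Pass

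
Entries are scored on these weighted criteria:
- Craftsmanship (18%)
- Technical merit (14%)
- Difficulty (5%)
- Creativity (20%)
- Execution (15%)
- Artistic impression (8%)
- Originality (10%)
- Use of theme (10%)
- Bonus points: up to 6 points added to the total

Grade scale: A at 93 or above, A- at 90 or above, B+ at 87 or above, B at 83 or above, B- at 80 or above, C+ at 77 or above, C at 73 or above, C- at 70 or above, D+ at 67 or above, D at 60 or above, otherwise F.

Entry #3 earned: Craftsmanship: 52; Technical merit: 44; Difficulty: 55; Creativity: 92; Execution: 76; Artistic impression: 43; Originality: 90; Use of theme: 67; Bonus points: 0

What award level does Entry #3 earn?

D+

Weighted total:
  Craftsmanship 52 × 0.18 = 9.36
  Technical merit 44 × 0.14 = 6.16
  Difficulty 55 × 0.05 = 2.75
  Creativity 92 × 0.2 = 18.4
  Execution 76 × 0.15 = 11.4
  Artistic impression 43 × 0.08 = 3.44
  Originality 90 × 0.1 = 9
  Use of theme 67 × 0.1 = 6.7
Sum = 67.21
Bonus points: 67.21 + 0 = 67.21
67.21 is ≥ 67 and < 70 → D+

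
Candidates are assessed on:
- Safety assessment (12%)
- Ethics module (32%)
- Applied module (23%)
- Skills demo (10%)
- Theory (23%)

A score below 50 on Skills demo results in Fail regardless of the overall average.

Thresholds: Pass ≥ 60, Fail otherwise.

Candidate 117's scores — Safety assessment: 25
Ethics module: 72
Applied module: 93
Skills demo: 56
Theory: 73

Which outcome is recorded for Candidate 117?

Skills demo score 56 ≥ 50: minimum met.
Weighted total:
  Safety assessment 25 × 0.12 = 3
  Ethics module 72 × 0.32 = 23.04
  Applied module 93 × 0.23 = 21.39
  Skills demo 56 × 0.1 = 5.6
  Theory 73 × 0.23 = 16.79
Sum = 69.82
69.82 ≥ 60 → Pass

Pass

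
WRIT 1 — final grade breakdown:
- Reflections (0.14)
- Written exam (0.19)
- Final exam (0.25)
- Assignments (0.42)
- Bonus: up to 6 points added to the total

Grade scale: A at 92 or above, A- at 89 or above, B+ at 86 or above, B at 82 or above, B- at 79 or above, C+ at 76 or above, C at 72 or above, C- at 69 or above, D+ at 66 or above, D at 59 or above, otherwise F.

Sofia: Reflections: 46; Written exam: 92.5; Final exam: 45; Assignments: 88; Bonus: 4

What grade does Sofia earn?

C+

Weighted total:
  Reflections 46 × 0.14 = 6.44
  Written exam 92.5 × 0.19 = 17.575
  Final exam 45 × 0.25 = 11.25
  Assignments 88 × 0.42 = 36.96
Sum = 72.225
Bonus: 72.225 + 4 = 76.225
76.225 is ≥ 76 and < 79 → C+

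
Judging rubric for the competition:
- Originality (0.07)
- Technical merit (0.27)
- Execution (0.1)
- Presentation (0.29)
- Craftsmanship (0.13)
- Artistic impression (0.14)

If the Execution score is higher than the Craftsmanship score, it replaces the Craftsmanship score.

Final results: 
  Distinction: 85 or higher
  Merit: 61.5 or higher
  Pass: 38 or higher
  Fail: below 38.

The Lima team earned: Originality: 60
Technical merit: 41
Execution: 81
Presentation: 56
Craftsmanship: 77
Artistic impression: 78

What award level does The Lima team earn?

Pass

Execution (81) > Craftsmanship (77), so Craftsmanship counts as 81.
Weighted total:
  Originality 60 × 0.07 = 4.2
  Technical merit 41 × 0.27 = 11.07
  Execution 81 × 0.1 = 8.1
  Presentation 56 × 0.29 = 16.24
  Craftsmanship 81 × 0.13 = 10.53
  Artistic impression 78 × 0.14 = 10.92
Sum = 61.06
61.06 is ≥ 38 and < 61.5 → Pass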